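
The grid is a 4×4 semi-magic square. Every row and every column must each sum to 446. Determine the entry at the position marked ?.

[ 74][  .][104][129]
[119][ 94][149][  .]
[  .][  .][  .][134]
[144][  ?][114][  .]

Using row 1: 74 + 104 + 129 + ? → (1,2) = 446 − 307 = 139.
The remaining cell in row 2 is (2,4) = 446 − 362 = 84.
Column 1 needs 446; the known cells sum to 337, so (3,1) = 109.
The remaining cell in column 3 is (3,3) = 446 − 367 = 79.
Column 4: 129 + 84 + 134 + ? = 446, so (4,4) = 99.
Row 3 needs 446; the known cells sum to 322, so (3,2) = 124.
From row 4, 446 − (144 + 114 + 99) gives (4,2) = 89.

89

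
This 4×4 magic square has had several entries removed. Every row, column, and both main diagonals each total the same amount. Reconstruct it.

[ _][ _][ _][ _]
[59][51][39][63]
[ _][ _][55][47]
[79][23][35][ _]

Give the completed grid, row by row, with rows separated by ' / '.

31 71 83 27 / 59 51 39 63 / 43 67 55 47 / 79 23 35 75

Row 2 is already complete: 59 + 51 + 39 + 63 = 212, so that is the magic constant.
Row 4 must total 212; the given cells sum to 137, so (4,4) = 75.
Column 3 needs 212; the known cells sum to 129, so (1,3) = 83.
From column 4, 212 − (63 + 47 + 75) gives (1,4) = 27.
The remaining cell in main diagonal is (1,1) = 212 − 181 = 31.
The remaining cell in anti-diagonal is (3,2) = 212 − 145 = 67.
Using row 1: 31 + 83 + 27 + ? → (1,2) = 212 − 141 = 71.
Row 3 must total 212; the given cells sum to 169, so (3,1) = 43.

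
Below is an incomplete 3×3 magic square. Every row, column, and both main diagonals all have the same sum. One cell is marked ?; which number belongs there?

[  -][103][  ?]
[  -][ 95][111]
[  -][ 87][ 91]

83

Column 2 is complete and sums to 285; that is the magic constant.
From row 2, 285 − (95 + 111) gives (2,1) = 79.
Row 3 must total 285; the given cells sum to 178, so (3,1) = 107.
The remaining cell in column 1 is (1,1) = 285 − 186 = 99.
Column 3 needs 285; the known cells sum to 202, so (1,3) = 83.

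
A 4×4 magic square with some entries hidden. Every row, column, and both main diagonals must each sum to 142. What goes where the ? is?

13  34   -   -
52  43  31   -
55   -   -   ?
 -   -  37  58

19

Row 2 must total 142; the given cells sum to 126, so (2,4) = 16.
Column 1 needs 142; the known cells sum to 120, so (4,1) = 22.
Using main diagonal: 13 + 43 + 58 + ? → (3,3) = 142 − 114 = 28.
The remaining cell in row 4 is (4,2) = 142 − 117 = 25.
From column 2, 142 − (34 + 43 + 25) gives (3,2) = 40.
The remaining cell in column 3 is (1,3) = 142 − 96 = 46.
The remaining cell in anti-diagonal is (1,4) = 142 − 93 = 49.
The remaining cell in row 3 is (3,4) = 142 − 123 = 19.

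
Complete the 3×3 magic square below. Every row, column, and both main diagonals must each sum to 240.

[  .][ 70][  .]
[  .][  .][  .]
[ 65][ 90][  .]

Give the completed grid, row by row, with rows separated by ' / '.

Row 3: 65 + 90 + ? = 240, so (3,3) = 85.
The remaining cell in column 2 is (2,2) = 240 − 160 = 80.
Main diagonal: 80 + 85 + ? = 240, so (1,1) = 75.
The remaining cell in anti-diagonal is (1,3) = 240 − 145 = 95.
Column 1 needs 240; the known cells sum to 140, so (2,1) = 100.
From column 3, 240 − (95 + 85) gives (2,3) = 60.

75 70 95 / 100 80 60 / 65 90 85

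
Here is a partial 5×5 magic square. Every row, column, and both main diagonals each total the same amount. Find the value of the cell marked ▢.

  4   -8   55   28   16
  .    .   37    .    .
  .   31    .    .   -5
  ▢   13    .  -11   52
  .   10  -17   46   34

40

Row 1 is complete and sums to 95; that is the magic constant.
Row 5 must total 95; the given cells sum to 73, so (5,1) = 22.
Column 2 must total 95; the given cells sum to 46, so (2,2) = 49.
Using column 5: 16 + (-5) + 52 + 34 + ? → (2,5) = 95 − 97 = -2.
Main diagonal: 4 + 49 + (-11) + 34 + ? = 95, so (3,3) = 19.
Anti-diagonal must total 95; the given cells sum to 70, so (2,4) = 25.
Using row 2: 49 + 37 + 25 + (-2) + ? → (2,1) = 95 − 109 = -14.
Column 3 must total 95; the given cells sum to 94, so (4,3) = 1.
Using column 4: 28 + 25 + (-11) + 46 + ? → (3,4) = 95 − 88 = 7.
Row 3 needs 95; the known cells sum to 52, so (3,1) = 43.
Row 4 must total 95; the given cells sum to 55, so (4,1) = 40.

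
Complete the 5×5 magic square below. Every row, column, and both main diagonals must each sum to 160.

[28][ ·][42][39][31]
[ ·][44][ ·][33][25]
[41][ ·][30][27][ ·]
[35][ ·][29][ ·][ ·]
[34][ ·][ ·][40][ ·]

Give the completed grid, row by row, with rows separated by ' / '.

28 20 42 39 31 / 22 44 36 33 25 / 41 38 30 27 24 / 35 32 29 21 43 / 34 26 23 40 37

The remaining cell in row 1 is (1,2) = 160 − 140 = 20.
Column 1 must total 160; the given cells sum to 138, so (2,1) = 22.
From column 4, 160 − (39 + 33 + 27 + 40) gives (4,4) = 21.
Main diagonal: 28 + 44 + 30 + 21 + ? = 160, so (5,5) = 37.
Using anti-diagonal: 31 + 33 + 30 + 34 + ? → (4,2) = 160 − 128 = 32.
Row 2 needs 160; the known cells sum to 124, so (2,3) = 36.
Row 4: 35 + 32 + 29 + 21 + ? = 160, so (4,5) = 43.
Using column 3: 42 + 36 + 30 + 29 + ? → (5,3) = 160 − 137 = 23.
The remaining cell in column 5 is (3,5) = 160 − 136 = 24.
From row 3, 160 − (41 + 30 + 27 + 24) gives (3,2) = 38.
Row 5 needs 160; the known cells sum to 134, so (5,2) = 26.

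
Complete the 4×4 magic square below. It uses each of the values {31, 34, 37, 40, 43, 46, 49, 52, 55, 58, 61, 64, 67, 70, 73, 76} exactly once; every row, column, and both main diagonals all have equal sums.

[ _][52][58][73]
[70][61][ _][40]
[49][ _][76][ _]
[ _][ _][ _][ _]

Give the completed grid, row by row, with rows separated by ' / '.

31 52 58 73 / 70 61 43 40 / 49 34 76 55 / 64 67 37 46

The 16 entries sum to 856, so each line sums to 856/4 = 214.
Row 1: 52 + 58 + 73 + ? = 214, so (1,1) = 31.
Using row 2: 70 + 61 + 40 + ? → (2,3) = 214 − 171 = 43.
Column 1 needs 214; the known cells sum to 150, so (4,1) = 64.
Column 3: 58 + 43 + 76 + ? = 214, so (4,3) = 37.
From main diagonal, 214 − (31 + 61 + 76) gives (4,4) = 46.
Anti-diagonal: 73 + 43 + 64 + ? = 214, so (3,2) = 34.
Row 3: 49 + 34 + 76 + ? = 214, so (3,4) = 55.
Using row 4: 64 + 37 + 46 + ? → (4,2) = 214 − 147 = 67.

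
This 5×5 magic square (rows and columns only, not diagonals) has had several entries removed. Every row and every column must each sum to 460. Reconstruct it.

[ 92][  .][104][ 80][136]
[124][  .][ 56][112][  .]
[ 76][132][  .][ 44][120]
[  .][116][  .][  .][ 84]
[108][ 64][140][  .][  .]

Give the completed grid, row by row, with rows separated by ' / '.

The remaining cell in row 1 is (1,2) = 460 − 412 = 48.
Row 3 needs 460; the known cells sum to 372, so (3,3) = 88.
Column 1 needs 460; the known cells sum to 400, so (4,1) = 60.
From column 2, 460 − (48 + 132 + 116 + 64) gives (2,2) = 100.
Using column 3: 104 + 56 + 88 + 140 + ? → (4,3) = 460 − 388 = 72.
Using row 2: 124 + 100 + 56 + 112 + ? → (2,5) = 460 − 392 = 68.
Row 4 must total 460; the given cells sum to 332, so (4,4) = 128.
From column 4, 460 − (80 + 112 + 44 + 128) gives (5,4) = 96.
The remaining cell in column 5 is (5,5) = 460 − 408 = 52.

92 48 104 80 136 / 124 100 56 112 68 / 76 132 88 44 120 / 60 116 72 128 84 / 108 64 140 96 52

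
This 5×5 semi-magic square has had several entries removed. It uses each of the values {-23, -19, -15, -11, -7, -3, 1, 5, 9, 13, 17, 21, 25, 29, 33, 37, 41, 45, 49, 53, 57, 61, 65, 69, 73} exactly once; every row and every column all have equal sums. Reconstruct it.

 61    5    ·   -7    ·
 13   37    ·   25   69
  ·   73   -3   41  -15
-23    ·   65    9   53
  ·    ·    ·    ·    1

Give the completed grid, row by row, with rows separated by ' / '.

The 25 entries sum to 625, so each line sums to 625/5 = 125.
Using row 2: 13 + 37 + 25 + 69 + ? → (2,3) = 125 − 144 = -19.
Row 3: 73 + (-3) + 41 + (-15) + ? = 125, so (3,1) = 29.
From row 4, 125 − (-23 + 65 + 9 + 53) gives (4,2) = 21.
From column 1, 125 − (61 + 13 + 29 + (-23)) gives (5,1) = 45.
Column 2 must total 125; the given cells sum to 136, so (5,2) = -11.
The remaining cell in column 4 is (5,4) = 125 − 68 = 57.
Using column 5: 69 + (-15) + 53 + 1 + ? → (1,5) = 125 − 108 = 17.
Using row 1: 61 + 5 + (-7) + 17 + ? → (1,3) = 125 − 76 = 49.
The remaining cell in row 5 is (5,3) = 125 − 92 = 33.

61 5 49 -7 17 / 13 37 -19 25 69 / 29 73 -3 41 -15 / -23 21 65 9 53 / 45 -11 33 57 1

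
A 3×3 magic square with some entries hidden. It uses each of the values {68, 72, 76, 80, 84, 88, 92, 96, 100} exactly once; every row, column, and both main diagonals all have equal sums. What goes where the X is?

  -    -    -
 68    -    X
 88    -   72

100

The 9 entries sum to 756, so each line sums to 756/3 = 252.
Row 3 needs 252; the known cells sum to 160, so (3,2) = 92.
Column 1 must total 252; the given cells sum to 156, so (1,1) = 96.
Main diagonal must total 252; the given cells sum to 168, so (2,2) = 84.
Using anti-diagonal: 84 + 88 + ? → (1,3) = 252 − 172 = 80.
Row 1 must total 252; the given cells sum to 176, so (1,2) = 76.
Row 2 needs 252; the known cells sum to 152, so (2,3) = 100.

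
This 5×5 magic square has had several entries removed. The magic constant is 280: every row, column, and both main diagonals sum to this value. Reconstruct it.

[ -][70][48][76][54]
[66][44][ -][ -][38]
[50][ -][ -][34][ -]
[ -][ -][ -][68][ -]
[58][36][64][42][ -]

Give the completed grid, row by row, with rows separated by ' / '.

32 70 48 76 54 / 66 44 72 60 38 / 50 78 56 34 62 / 74 52 40 68 46 / 58 36 64 42 80

Using row 1: 70 + 48 + 76 + 54 + ? → (1,1) = 280 − 248 = 32.
From row 5, 280 − (58 + 36 + 64 + 42) gives (5,5) = 80.
Column 1 needs 280; the known cells sum to 206, so (4,1) = 74.
The remaining cell in column 4 is (2,4) = 280 − 220 = 60.
Main diagonal: 32 + 44 + 68 + 80 + ? = 280, so (3,3) = 56.
Anti-diagonal must total 280; the given cells sum to 228, so (4,2) = 52.
Row 2: 66 + 44 + 60 + 38 + ? = 280, so (2,3) = 72.
Column 2 needs 280; the known cells sum to 202, so (3,2) = 78.
Column 3 needs 280; the known cells sum to 240, so (4,3) = 40.
Row 3: 50 + 78 + 56 + 34 + ? = 280, so (3,5) = 62.
Row 4 must total 280; the given cells sum to 234, so (4,5) = 46.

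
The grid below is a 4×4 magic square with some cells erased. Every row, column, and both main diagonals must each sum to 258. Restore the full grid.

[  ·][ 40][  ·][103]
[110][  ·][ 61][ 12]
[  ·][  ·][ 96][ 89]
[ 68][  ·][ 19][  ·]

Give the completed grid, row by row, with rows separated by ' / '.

Row 2 must total 258; the given cells sum to 183, so (2,2) = 75.
Column 3: 61 + 96 + 19 + ? = 258, so (1,3) = 82.
Column 4 must total 258; the given cells sum to 204, so (4,4) = 54.
Using main diagonal: 75 + 96 + 54 + ? → (1,1) = 258 − 225 = 33.
Anti-diagonal needs 258; the known cells sum to 232, so (3,2) = 26.
Row 3 must total 258; the given cells sum to 211, so (3,1) = 47.
Row 4 must total 258; the given cells sum to 141, so (4,2) = 117.

33 40 82 103 / 110 75 61 12 / 47 26 96 89 / 68 117 19 54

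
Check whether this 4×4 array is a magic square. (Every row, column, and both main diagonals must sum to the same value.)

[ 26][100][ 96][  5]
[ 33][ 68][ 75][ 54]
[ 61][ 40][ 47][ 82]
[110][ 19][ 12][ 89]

Row 1: 26 + 100 + 96 + 5 = 227.
Row 2: 33 + 68 + 75 + 54 = 230.
Row 3: 61 + 40 + 47 + 82 = 230.
Row 4: 110 + 19 + 12 + 89 = 230.
Column 1: 26 + 33 + 61 + 110 = 230.
Column 2: 100 + 68 + 40 + 19 = 227.
Column 3: 96 + 75 + 47 + 12 = 230.
Column 4: 5 + 54 + 82 + 89 = 230.
Main diagonal: 26 + 68 + 47 + 89 = 230.
Anti-diagonal: 5 + 75 + 40 + 110 = 230.

No — row 1 sums to 227 but column 4 sums to 230.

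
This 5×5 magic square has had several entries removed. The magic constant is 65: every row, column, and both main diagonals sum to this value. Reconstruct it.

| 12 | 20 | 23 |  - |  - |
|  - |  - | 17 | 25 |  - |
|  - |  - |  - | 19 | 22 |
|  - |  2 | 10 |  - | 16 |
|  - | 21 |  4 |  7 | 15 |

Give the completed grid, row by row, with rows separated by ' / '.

The remaining cell in row 5 is (5,1) = 65 − 47 = 18.
The remaining cell in column 3 is (3,3) = 65 − 54 = 11.
Using anti-diagonal: 25 + 11 + 2 + 18 + ? → (1,5) = 65 − 56 = 9.
Using row 1: 12 + 20 + 23 + 9 + ? → (1,4) = 65 − 64 = 1.
Column 4 must total 65; the given cells sum to 52, so (4,4) = 13.
Column 5 needs 65; the known cells sum to 62, so (2,5) = 3.
Using main diagonal: 12 + 11 + 13 + 15 + ? → (2,2) = 65 − 51 = 14.
Row 2: 14 + 17 + 25 + 3 + ? = 65, so (2,1) = 6.
Row 4 must total 65; the given cells sum to 41, so (4,1) = 24.
Column 1 must total 65; the given cells sum to 60, so (3,1) = 5.
Column 2: 20 + 14 + 2 + 21 + ? = 65, so (3,2) = 8.

12 20 23 1 9 / 6 14 17 25 3 / 5 8 11 19 22 / 24 2 10 13 16 / 18 21 4 7 15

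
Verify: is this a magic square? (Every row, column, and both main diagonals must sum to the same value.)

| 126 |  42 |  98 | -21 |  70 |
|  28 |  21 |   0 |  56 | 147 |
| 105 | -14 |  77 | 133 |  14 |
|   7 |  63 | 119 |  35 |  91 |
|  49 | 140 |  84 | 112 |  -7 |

No — column 3 sums to 378 but main diagonal sums to 252.

Row 1: 126 + 42 + 98 + (-21) + 70 = 315.
Row 2: 28 + 21 + 0 + 56 + 147 = 252.
Row 3: 105 + (-14) + 77 + 133 + 14 = 315.
Row 4: 7 + 63 + 119 + 35 + 91 = 315.
Row 5: 49 + 140 + 84 + 112 + (-7) = 378.
Column 1: 126 + 28 + 105 + 7 + 49 = 315.
Column 2: 42 + 21 + (-14) + 63 + 140 = 252.
Column 3: 98 + 0 + 77 + 119 + 84 = 378.
Column 4: -21 + 56 + 133 + 35 + 112 = 315.
Column 5: 70 + 147 + 14 + 91 + (-7) = 315.
Main diagonal: 126 + 21 + 77 + 35 + (-7) = 252.
Anti-diagonal: 70 + 56 + 77 + 63 + 49 = 315.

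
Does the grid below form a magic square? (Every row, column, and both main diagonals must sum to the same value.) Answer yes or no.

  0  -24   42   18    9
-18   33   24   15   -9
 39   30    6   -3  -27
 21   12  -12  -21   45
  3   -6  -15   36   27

Row 1: 0 + (-24) + 42 + 18 + 9 = 45.
Row 2: -18 + 33 + 24 + 15 + (-9) = 45.
Row 3: 39 + 30 + 6 + (-3) + (-27) = 45.
Row 4: 21 + 12 + (-12) + (-21) + 45 = 45.
Row 5: 3 + (-6) + (-15) + 36 + 27 = 45.
Column 1: 0 + (-18) + 39 + 21 + 3 = 45.
Column 2: -24 + 33 + 30 + 12 + (-6) = 45.
Column 3: 42 + 24 + 6 + (-12) + (-15) = 45.
Column 4: 18 + 15 + (-3) + (-21) + 36 = 45.
Column 5: 9 + (-9) + (-27) + 45 + 27 = 45.
Main diagonal: 0 + 33 + 6 + (-21) + 27 = 45.
Anti-diagonal: 9 + 15 + 6 + 12 + 3 = 45.
All lines sum to 45.

Yes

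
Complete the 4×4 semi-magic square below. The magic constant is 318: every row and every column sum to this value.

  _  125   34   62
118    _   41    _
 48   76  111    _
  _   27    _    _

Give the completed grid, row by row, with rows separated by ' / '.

97 125 34 62 / 118 90 41 69 / 48 76 111 83 / 55 27 132 104

Row 1: 125 + 34 + 62 + ? = 318, so (1,1) = 97.
Row 3 must total 318; the given cells sum to 235, so (3,4) = 83.
The remaining cell in column 1 is (4,1) = 318 − 263 = 55.
The remaining cell in column 2 is (2,2) = 318 − 228 = 90.
Using column 3: 34 + 41 + 111 + ? → (4,3) = 318 − 186 = 132.
Row 2 must total 318; the given cells sum to 249, so (2,4) = 69.
Row 4 needs 318; the known cells sum to 214, so (4,4) = 104.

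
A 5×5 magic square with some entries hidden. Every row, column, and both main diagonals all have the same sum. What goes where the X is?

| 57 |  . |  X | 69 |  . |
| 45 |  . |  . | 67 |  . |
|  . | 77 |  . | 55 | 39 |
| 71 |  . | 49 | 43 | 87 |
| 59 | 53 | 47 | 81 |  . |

85

Column 4 is complete and sums to 315; that is the magic constant.
Row 4 must total 315; the given cells sum to 250, so (4,2) = 65.
From row 5, 315 − (59 + 53 + 47 + 81) gives (5,5) = 75.
Column 1: 57 + 45 + 71 + 59 + ? = 315, so (3,1) = 83.
From row 3, 315 − (83 + 77 + 55 + 39) gives (3,3) = 61.
From main diagonal, 315 − (57 + 61 + 43 + 75) gives (2,2) = 79.
Using anti-diagonal: 67 + 61 + 65 + 59 + ? → (1,5) = 315 − 252 = 63.
Column 2: 79 + 77 + 65 + 53 + ? = 315, so (1,2) = 41.
Column 5: 63 + 39 + 87 + 75 + ? = 315, so (2,5) = 51.
Row 1 must total 315; the given cells sum to 230, so (1,3) = 85.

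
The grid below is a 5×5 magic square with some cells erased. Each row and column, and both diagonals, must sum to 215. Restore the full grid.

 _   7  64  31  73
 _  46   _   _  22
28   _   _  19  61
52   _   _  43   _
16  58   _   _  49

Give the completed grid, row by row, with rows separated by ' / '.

From row 1, 215 − (7 + 64 + 31 + 73) gives (1,1) = 40.
Column 1 needs 215; the known cells sum to 136, so (2,1) = 79.
The remaining cell in column 5 is (4,5) = 215 − 205 = 10.
From main diagonal, 215 − (40 + 46 + 43 + 49) gives (3,3) = 37.
Using row 3: 28 + 37 + 19 + 61 + ? → (3,2) = 215 − 145 = 70.
Column 2 must total 215; the given cells sum to 181, so (4,2) = 34.
Anti-diagonal must total 215; the given cells sum to 160, so (2,4) = 55.
Row 2 needs 215; the known cells sum to 202, so (2,3) = 13.
The remaining cell in row 4 is (4,3) = 215 − 139 = 76.
Column 3 needs 215; the known cells sum to 190, so (5,3) = 25.
Column 4 must total 215; the given cells sum to 148, so (5,4) = 67.

40 7 64 31 73 / 79 46 13 55 22 / 28 70 37 19 61 / 52 34 76 43 10 / 16 58 25 67 49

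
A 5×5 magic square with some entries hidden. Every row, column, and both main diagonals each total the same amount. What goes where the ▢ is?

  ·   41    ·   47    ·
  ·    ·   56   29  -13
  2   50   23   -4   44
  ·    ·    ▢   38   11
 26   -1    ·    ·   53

-10

Row 3 is complete and sums to 115; that is the magic constant.
From column 4, 115 − (47 + 29 + (-4) + 38) gives (5,4) = 5.
Column 5 must total 115; the given cells sum to 95, so (1,5) = 20.
Anti-diagonal must total 115; the given cells sum to 98, so (4,2) = 17.
Using row 5: 26 + (-1) + 5 + 53 + ? → (5,3) = 115 − 83 = 32.
Column 2 must total 115; the given cells sum to 107, so (2,2) = 8.
From main diagonal, 115 − (8 + 23 + 38 + 53) gives (1,1) = -7.
From row 1, 115 − (-7 + 41 + 47 + 20) gives (1,3) = 14.
The remaining cell in row 2 is (2,1) = 115 − 80 = 35.
Column 1 needs 115; the known cells sum to 56, so (4,1) = 59.
Using column 3: 14 + 56 + 23 + 32 + ? → (4,3) = 115 − 125 = -10.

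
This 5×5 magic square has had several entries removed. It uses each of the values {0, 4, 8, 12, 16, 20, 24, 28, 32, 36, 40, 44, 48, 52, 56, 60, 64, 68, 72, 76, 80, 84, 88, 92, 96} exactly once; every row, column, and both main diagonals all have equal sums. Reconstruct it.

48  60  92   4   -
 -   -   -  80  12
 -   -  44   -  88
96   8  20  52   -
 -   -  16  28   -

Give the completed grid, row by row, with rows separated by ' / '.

The 25 entries sum to 1200, so each line sums to 1200/5 = 240.
Row 1: 48 + 60 + 92 + 4 + ? = 240, so (1,5) = 36.
Row 4: 96 + 8 + 20 + 52 + ? = 240, so (4,5) = 64.
Column 3: 92 + 44 + 20 + 16 + ? = 240, so (2,3) = 68.
The remaining cell in column 4 is (3,4) = 240 − 164 = 76.
Column 5 needs 240; the known cells sum to 200, so (5,5) = 40.
From main diagonal, 240 − (48 + 44 + 52 + 40) gives (2,2) = 56.
Anti-diagonal: 36 + 80 + 44 + 8 + ? = 240, so (5,1) = 72.
Row 2 must total 240; the given cells sum to 216, so (2,1) = 24.
Row 5: 72 + 16 + 28 + 40 + ? = 240, so (5,2) = 84.
The remaining cell in column 1 is (3,1) = 240 − 240 = 0.
From column 2, 240 − (60 + 56 + 8 + 84) gives (3,2) = 32.

48 60 92 4 36 / 24 56 68 80 12 / 0 32 44 76 88 / 96 8 20 52 64 / 72 84 16 28 40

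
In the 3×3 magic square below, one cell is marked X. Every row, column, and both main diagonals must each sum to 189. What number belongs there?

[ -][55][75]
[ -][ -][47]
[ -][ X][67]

71

The remaining cell in row 1 is (1,1) = 189 − 130 = 59.
From main diagonal, 189 − (59 + 67) gives (2,2) = 63.
The remaining cell in anti-diagonal is (3,1) = 189 − 138 = 51.
Using row 2: 63 + 47 + ? → (2,1) = 189 − 110 = 79.
Using row 3: 51 + 67 + ? → (3,2) = 189 − 118 = 71.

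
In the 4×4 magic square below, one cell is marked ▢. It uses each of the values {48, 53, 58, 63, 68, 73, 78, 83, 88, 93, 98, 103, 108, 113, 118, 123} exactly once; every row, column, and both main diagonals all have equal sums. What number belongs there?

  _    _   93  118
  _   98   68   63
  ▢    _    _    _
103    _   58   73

78

The 16 entries sum to 1368, so each line sums to 1368/4 = 342.
Row 2 needs 342; the known cells sum to 229, so (2,1) = 113.
Row 4: 103 + 58 + 73 + ? = 342, so (4,2) = 108.
Using column 3: 93 + 68 + 58 + ? → (3,3) = 342 − 219 = 123.
Column 4: 118 + 63 + 73 + ? = 342, so (3,4) = 88.
Using main diagonal: 98 + 123 + 73 + ? → (1,1) = 342 − 294 = 48.
Using anti-diagonal: 118 + 68 + 103 + ? → (3,2) = 342 − 289 = 53.
The remaining cell in row 1 is (1,2) = 342 − 259 = 83.
Using row 3: 53 + 123 + 88 + ? → (3,1) = 342 − 264 = 78.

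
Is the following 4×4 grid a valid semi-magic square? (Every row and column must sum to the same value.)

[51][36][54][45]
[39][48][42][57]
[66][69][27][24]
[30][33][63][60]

Yes

Row 1: 51 + 36 + 54 + 45 = 186.
Row 2: 39 + 48 + 42 + 57 = 186.
Row 3: 66 + 69 + 27 + 24 = 186.
Row 4: 30 + 33 + 63 + 60 = 186.
Column 1: 51 + 39 + 66 + 30 = 186.
Column 2: 36 + 48 + 69 + 33 = 186.
Column 3: 54 + 42 + 27 + 63 = 186.
Column 4: 45 + 57 + 24 + 60 = 186.
All lines sum to 186.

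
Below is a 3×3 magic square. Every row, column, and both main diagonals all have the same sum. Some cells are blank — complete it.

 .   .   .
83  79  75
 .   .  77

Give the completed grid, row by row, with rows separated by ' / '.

81 71 85 / 83 79 75 / 73 87 77

Row 2 is already complete: 83 + 79 + 75 = 237, so that is the magic constant.
Column 3 needs 237; the known cells sum to 152, so (1,3) = 85.
The remaining cell in main diagonal is (1,1) = 237 − 156 = 81.
Anti-diagonal needs 237; the known cells sum to 164, so (3,1) = 73.
Row 1 needs 237; the known cells sum to 166, so (1,2) = 71.
Row 3 needs 237; the known cells sum to 150, so (3,2) = 87.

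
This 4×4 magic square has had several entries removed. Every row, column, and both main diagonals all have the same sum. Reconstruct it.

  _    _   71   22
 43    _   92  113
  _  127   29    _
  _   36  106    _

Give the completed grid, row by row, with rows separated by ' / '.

120 85 71 22 / 43 50 92 113 / 78 127 29 64 / 57 36 106 99

Column 3 is already complete: 71 + 92 + 29 + 106 = 298, so that is the magic constant.
Row 2: 43 + 92 + 113 + ? = 298, so (2,2) = 50.
From column 2, 298 − (50 + 127 + 36) gives (1,2) = 85.
Anti-diagonal must total 298; the given cells sum to 241, so (4,1) = 57.
Using row 1: 85 + 71 + 22 + ? → (1,1) = 298 − 178 = 120.
Row 4 needs 298; the known cells sum to 199, so (4,4) = 99.
From column 1, 298 − (120 + 43 + 57) gives (3,1) = 78.
Column 4: 22 + 113 + 99 + ? = 298, so (3,4) = 64.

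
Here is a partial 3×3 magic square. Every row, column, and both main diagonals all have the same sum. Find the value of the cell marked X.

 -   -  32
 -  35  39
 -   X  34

33

Column 3 is complete and sums to 105; that is the magic constant.
The remaining cell in row 2 is (2,1) = 105 − 74 = 31.
From main diagonal, 105 − (35 + 34) gives (1,1) = 36.
Anti-diagonal must total 105; the given cells sum to 67, so (3,1) = 38.
The remaining cell in row 1 is (1,2) = 105 − 68 = 37.
From row 3, 105 − (38 + 34) gives (3,2) = 33.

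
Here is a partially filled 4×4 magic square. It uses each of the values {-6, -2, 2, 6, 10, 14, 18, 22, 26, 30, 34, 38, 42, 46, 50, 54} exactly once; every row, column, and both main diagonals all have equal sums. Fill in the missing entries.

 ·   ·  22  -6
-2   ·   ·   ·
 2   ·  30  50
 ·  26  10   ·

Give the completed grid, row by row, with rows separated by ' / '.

The 16 entries sum to 384, so each line sums to 384/4 = 96.
Using row 3: 2 + 30 + 50 + ? → (3,2) = 96 − 82 = 14.
The remaining cell in column 3 is (2,3) = 96 − 62 = 34.
From anti-diagonal, 96 − (-6 + 34 + 14) gives (4,1) = 54.
Using row 4: 54 + 26 + 10 + ? → (4,4) = 96 − 90 = 6.
Column 1 must total 96; the given cells sum to 54, so (1,1) = 42.
Column 4 must total 96; the given cells sum to 50, so (2,4) = 46.
Main diagonal: 42 + 30 + 6 + ? = 96, so (2,2) = 18.
Row 1 needs 96; the known cells sum to 58, so (1,2) = 38.

42 38 22 -6 / -2 18 34 46 / 2 14 30 50 / 54 26 10 6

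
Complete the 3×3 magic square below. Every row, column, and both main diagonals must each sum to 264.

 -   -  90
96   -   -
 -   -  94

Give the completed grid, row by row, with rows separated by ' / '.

From column 3, 264 − (90 + 94) gives (2,3) = 80.
Using row 2: 96 + 80 + ? → (2,2) = 264 − 176 = 88.
Main diagonal must total 264; the given cells sum to 182, so (1,1) = 82.
Using anti-diagonal: 90 + 88 + ? → (3,1) = 264 − 178 = 86.
The remaining cell in row 1 is (1,2) = 264 − 172 = 92.
Row 3: 86 + 94 + ? = 264, so (3,2) = 84.

82 92 90 / 96 88 80 / 86 84 94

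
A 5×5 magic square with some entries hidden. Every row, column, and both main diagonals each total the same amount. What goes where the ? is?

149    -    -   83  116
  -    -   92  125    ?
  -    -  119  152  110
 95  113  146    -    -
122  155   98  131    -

Anti-diagonal is complete and sums to 595; that is the magic constant.
From row 5, 595 − (122 + 155 + 98 + 131) gives (5,5) = 89.
Column 3 needs 595; the known cells sum to 455, so (1,3) = 140.
Column 4 needs 595; the known cells sum to 491, so (4,4) = 104.
Main diagonal: 149 + 119 + 104 + 89 + ? = 595, so (2,2) = 134.
Row 1 must total 595; the given cells sum to 488, so (1,2) = 107.
Row 4 needs 595; the known cells sum to 458, so (4,5) = 137.
Using column 2: 107 + 134 + 113 + 155 + ? → (3,2) = 595 − 509 = 86.
Using column 5: 116 + 110 + 137 + 89 + ? → (2,5) = 595 − 452 = 143.

143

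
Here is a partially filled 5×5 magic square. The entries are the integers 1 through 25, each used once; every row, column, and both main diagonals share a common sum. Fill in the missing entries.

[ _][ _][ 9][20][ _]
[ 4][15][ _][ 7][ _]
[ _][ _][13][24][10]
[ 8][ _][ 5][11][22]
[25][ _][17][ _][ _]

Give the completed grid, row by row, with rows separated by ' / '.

The entries are 1 through 25, which sum to 325, so each line sums to 325/5 = 65.
Row 4: 8 + 5 + 11 + 22 + ? = 65, so (4,2) = 19.
From column 3, 65 − (9 + 13 + 5 + 17) gives (2,3) = 21.
Column 4 needs 65; the known cells sum to 62, so (5,4) = 3.
The remaining cell in anti-diagonal is (1,5) = 65 − 64 = 1.
Row 2: 4 + 15 + 21 + 7 + ? = 65, so (2,5) = 18.
The remaining cell in column 5 is (5,5) = 65 − 51 = 14.
The remaining cell in main diagonal is (1,1) = 65 − 53 = 12.
Row 1 needs 65; the known cells sum to 42, so (1,2) = 23.
Using row 5: 25 + 17 + 3 + 14 + ? → (5,2) = 65 − 59 = 6.
From column 1, 65 − (12 + 4 + 8 + 25) gives (3,1) = 16.
Using column 2: 23 + 15 + 19 + 6 + ? → (3,2) = 65 − 63 = 2.

12 23 9 20 1 / 4 15 21 7 18 / 16 2 13 24 10 / 8 19 5 11 22 / 25 6 17 3 14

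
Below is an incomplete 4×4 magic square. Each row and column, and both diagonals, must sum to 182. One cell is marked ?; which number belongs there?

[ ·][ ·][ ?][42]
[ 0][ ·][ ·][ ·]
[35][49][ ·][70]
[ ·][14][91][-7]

Row 3 needs 182; the known cells sum to 154, so (3,3) = 28.
Row 4 must total 182; the given cells sum to 98, so (4,1) = 84.
Column 1 needs 182; the known cells sum to 119, so (1,1) = 63.
The remaining cell in column 4 is (2,4) = 182 − 105 = 77.
Main diagonal needs 182; the known cells sum to 84, so (2,2) = 98.
Anti-diagonal: 42 + 49 + 84 + ? = 182, so (2,3) = 7.
From column 2, 182 − (98 + 49 + 14) gives (1,2) = 21.
Column 3: 7 + 28 + 91 + ? = 182, so (1,3) = 56.

56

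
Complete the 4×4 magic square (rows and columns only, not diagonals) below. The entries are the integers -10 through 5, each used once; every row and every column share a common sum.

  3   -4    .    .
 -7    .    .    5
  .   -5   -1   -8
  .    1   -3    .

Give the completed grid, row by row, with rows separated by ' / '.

3 -4 0 -9 / -7 -2 -6 5 / 4 -5 -1 -8 / -10 1 -3 2

The entries are -10 through 5, which sum to -40, so each line sums to -40/4 = -10.
From row 3, -10 − (-5 + (-1) + (-8)) gives (3,1) = 4.
Column 1 must total -10; the given cells sum to 0, so (4,1) = -10.
Column 2 must total -10; the given cells sum to -8, so (2,2) = -2.
Row 2: -7 + (-2) + 5 + ? = -10, so (2,3) = -6.
Using row 4: -10 + 1 + (-3) + ? → (4,4) = -10 − (-12) = 2.
Using column 3: -6 + (-1) + (-3) + ? → (1,3) = -10 − (-10) = 0.
Column 4: 5 + (-8) + 2 + ? = -10, so (1,4) = -9.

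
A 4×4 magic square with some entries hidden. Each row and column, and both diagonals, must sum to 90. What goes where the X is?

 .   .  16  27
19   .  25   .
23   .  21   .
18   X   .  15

29

Column 1: 19 + 23 + 18 + ? = 90, so (1,1) = 30.
Column 3 must total 90; the given cells sum to 62, so (4,3) = 28.
The remaining cell in main diagonal is (2,2) = 90 − 66 = 24.
Anti-diagonal must total 90; the given cells sum to 70, so (3,2) = 20.
From row 1, 90 − (30 + 16 + 27) gives (1,2) = 17.
Row 2 must total 90; the given cells sum to 68, so (2,4) = 22.
Row 3 must total 90; the given cells sum to 64, so (3,4) = 26.
The remaining cell in row 4 is (4,2) = 90 − 61 = 29.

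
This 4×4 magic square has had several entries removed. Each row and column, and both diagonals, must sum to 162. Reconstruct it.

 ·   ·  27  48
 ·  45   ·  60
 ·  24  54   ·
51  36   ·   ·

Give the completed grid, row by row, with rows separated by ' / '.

The remaining cell in column 2 is (1,2) = 162 − 105 = 57.
From anti-diagonal, 162 − (48 + 24 + 51) gives (2,3) = 39.
The remaining cell in row 1 is (1,1) = 162 − 132 = 30.
The remaining cell in row 2 is (2,1) = 162 − 144 = 18.
Column 1 needs 162; the known cells sum to 99, so (3,1) = 63.
The remaining cell in column 3 is (4,3) = 162 − 120 = 42.
Using main diagonal: 30 + 45 + 54 + ? → (4,4) = 162 − 129 = 33.
Row 3 must total 162; the given cells sum to 141, so (3,4) = 21.

30 57 27 48 / 18 45 39 60 / 63 24 54 21 / 51 36 42 33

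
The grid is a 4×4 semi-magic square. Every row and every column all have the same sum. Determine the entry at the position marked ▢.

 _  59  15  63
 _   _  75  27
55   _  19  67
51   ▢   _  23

35

Column 4 is complete and sums to 180; that is the magic constant.
Using row 1: 59 + 15 + 63 + ? → (1,1) = 180 − 137 = 43.
Row 3: 55 + 19 + 67 + ? = 180, so (3,2) = 39.
From column 1, 180 − (43 + 55 + 51) gives (2,1) = 31.
From column 3, 180 − (15 + 75 + 19) gives (4,3) = 71.
Using row 2: 31 + 75 + 27 + ? → (2,2) = 180 − 133 = 47.
The remaining cell in row 4 is (4,2) = 180 − 145 = 35.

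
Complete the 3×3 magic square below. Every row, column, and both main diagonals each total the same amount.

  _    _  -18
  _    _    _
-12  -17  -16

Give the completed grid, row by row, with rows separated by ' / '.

-14 -13 -18 / -19 -15 -11 / -12 -17 -16

Row 3 is already complete: -12 + -17 + -16 = -45, so that is the magic constant.
From column 3, -45 − (-18 + (-16)) gives (2,3) = -11.
Anti-diagonal: -18 + (-12) + ? = -45, so (2,2) = -15.
Row 2 needs -45; the known cells sum to -26, so (2,1) = -19.
Using column 1: -19 + (-12) + ? → (1,1) = -45 − (-31) = -14.
From column 2, -45 − (-15 + (-17)) gives (1,2) = -13.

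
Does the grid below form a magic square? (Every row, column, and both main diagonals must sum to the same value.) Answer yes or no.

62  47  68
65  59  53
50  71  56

Row 1: 62 + 47 + 68 = 177.
Row 2: 65 + 59 + 53 = 177.
Row 3: 50 + 71 + 56 = 177.
Column 1: 62 + 65 + 50 = 177.
Column 2: 47 + 59 + 71 = 177.
Column 3: 68 + 53 + 56 = 177.
Main diagonal: 62 + 59 + 56 = 177.
Anti-diagonal: 68 + 59 + 50 = 177.
All lines sum to 177.

Yes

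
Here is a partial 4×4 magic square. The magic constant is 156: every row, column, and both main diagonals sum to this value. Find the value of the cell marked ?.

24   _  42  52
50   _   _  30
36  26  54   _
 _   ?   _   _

48

Row 1 must total 156; the given cells sum to 118, so (1,2) = 38.
Row 3 needs 156; the known cells sum to 116, so (3,4) = 40.
Column 1 must total 156; the given cells sum to 110, so (4,1) = 46.
Using column 4: 52 + 30 + 40 + ? → (4,4) = 156 − 122 = 34.
Main diagonal needs 156; the known cells sum to 112, so (2,2) = 44.
The remaining cell in anti-diagonal is (2,3) = 156 − 124 = 32.
Column 2 must total 156; the given cells sum to 108, so (4,2) = 48.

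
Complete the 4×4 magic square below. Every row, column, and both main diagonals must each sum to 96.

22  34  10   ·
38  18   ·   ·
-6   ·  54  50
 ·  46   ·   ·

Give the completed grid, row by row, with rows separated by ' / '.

Row 1: 22 + 34 + 10 + ? = 96, so (1,4) = 30.
Row 3: -6 + 54 + 50 + ? = 96, so (3,2) = -2.
Column 1 must total 96; the given cells sum to 54, so (4,1) = 42.
Using main diagonal: 22 + 18 + 54 + ? → (4,4) = 96 − 94 = 2.
Anti-diagonal: 30 + (-2) + 42 + ? = 96, so (2,3) = 26.
The remaining cell in row 2 is (2,4) = 96 − 82 = 14.
Row 4 needs 96; the known cells sum to 90, so (4,3) = 6.

22 34 10 30 / 38 18 26 14 / -6 -2 54 50 / 42 46 6 2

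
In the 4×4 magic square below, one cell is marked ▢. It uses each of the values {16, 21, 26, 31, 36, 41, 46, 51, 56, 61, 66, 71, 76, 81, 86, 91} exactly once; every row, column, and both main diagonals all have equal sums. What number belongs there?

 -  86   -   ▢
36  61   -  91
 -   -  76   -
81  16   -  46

The 16 entries sum to 856, so each line sums to 856/4 = 214.
The remaining cell in row 2 is (2,3) = 214 − 188 = 26.
Row 4: 81 + 16 + 46 + ? = 214, so (4,3) = 71.
Column 2 needs 214; the known cells sum to 163, so (3,2) = 51.
Column 3: 26 + 76 + 71 + ? = 214, so (1,3) = 41.
Main diagonal needs 214; the known cells sum to 183, so (1,1) = 31.
Anti-diagonal: 26 + 51 + 81 + ? = 214, so (1,4) = 56.

56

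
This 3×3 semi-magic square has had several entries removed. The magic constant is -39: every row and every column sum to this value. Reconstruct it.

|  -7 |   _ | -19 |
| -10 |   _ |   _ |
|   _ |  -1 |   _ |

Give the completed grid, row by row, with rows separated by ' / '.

-7 -13 -19 / -10 -25 -4 / -22 -1 -16

Using row 1: -7 + (-19) + ? → (1,2) = -39 − (-26) = -13.
The remaining cell in column 1 is (3,1) = -39 − (-17) = -22.
Column 2 needs -39; the known cells sum to -14, so (2,2) = -25.
From row 2, -39 − (-10 + (-25)) gives (2,3) = -4.
Row 3 must total -39; the given cells sum to -23, so (3,3) = -16.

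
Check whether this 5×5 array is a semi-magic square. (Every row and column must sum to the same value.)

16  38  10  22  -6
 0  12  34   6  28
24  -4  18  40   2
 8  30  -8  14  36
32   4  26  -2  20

Row 1: 16 + 38 + 10 + 22 + (-6) = 80.
Row 2: 0 + 12 + 34 + 6 + 28 = 80.
Row 3: 24 + (-4) + 18 + 40 + 2 = 80.
Row 4: 8 + 30 + (-8) + 14 + 36 = 80.
Row 5: 32 + 4 + 26 + (-2) + 20 = 80.
Column 1: 16 + 0 + 24 + 8 + 32 = 80.
Column 2: 38 + 12 + (-4) + 30 + 4 = 80.
Column 3: 10 + 34 + 18 + (-8) + 26 = 80.
Column 4: 22 + 6 + 40 + 14 + (-2) = 80.
Column 5: -6 + 28 + 2 + 36 + 20 = 80.
All lines sum to 80.

Yes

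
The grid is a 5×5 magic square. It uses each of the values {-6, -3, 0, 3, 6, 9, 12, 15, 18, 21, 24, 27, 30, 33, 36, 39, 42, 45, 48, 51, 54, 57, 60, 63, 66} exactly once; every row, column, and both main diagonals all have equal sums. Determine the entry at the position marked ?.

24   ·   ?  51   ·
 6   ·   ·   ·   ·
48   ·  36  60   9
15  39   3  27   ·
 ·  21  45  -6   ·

The 25 entries sum to 750, so each line sums to 750/5 = 150.
Row 3: 48 + 36 + 60 + 9 + ? = 150, so (3,2) = -3.
The remaining cell in row 4 is (4,5) = 150 − 84 = 66.
From column 1, 150 − (24 + 6 + 48 + 15) gives (5,1) = 57.
From column 4, 150 − (51 + 60 + 27 + (-6)) gives (2,4) = 18.
Anti-diagonal needs 150; the known cells sum to 150, so (1,5) = 0.
Row 5: 57 + 21 + 45 + (-6) + ? = 150, so (5,5) = 33.
Column 5 must total 150; the given cells sum to 108, so (2,5) = 42.
From main diagonal, 150 − (24 + 36 + 27 + 33) gives (2,2) = 30.
Row 2 must total 150; the given cells sum to 96, so (2,3) = 54.
The remaining cell in column 2 is (1,2) = 150 − 87 = 63.
Column 3: 54 + 36 + 3 + 45 + ? = 150, so (1,3) = 12.

12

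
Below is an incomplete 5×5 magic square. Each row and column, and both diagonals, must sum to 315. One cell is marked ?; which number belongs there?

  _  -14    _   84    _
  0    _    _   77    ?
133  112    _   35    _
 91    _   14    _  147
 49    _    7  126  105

21

Row 5 must total 315; the given cells sum to 287, so (5,2) = 28.
The remaining cell in column 1 is (1,1) = 315 − 273 = 42.
Using column 4: 84 + 77 + 35 + 126 + ? → (4,4) = 315 − 322 = -7.
The remaining cell in row 4 is (4,2) = 315 − 245 = 70.
Column 2 must total 315; the given cells sum to 196, so (2,2) = 119.
From main diagonal, 315 − (42 + 119 + (-7) + 105) gives (3,3) = 56.
Anti-diagonal: 77 + 56 + 70 + 49 + ? = 315, so (1,5) = 63.
The remaining cell in row 1 is (1,3) = 315 − 175 = 140.
Row 3: 133 + 112 + 56 + 35 + ? = 315, so (3,5) = -21.
Column 3: 140 + 56 + 14 + 7 + ? = 315, so (2,3) = 98.
Column 5: 63 + (-21) + 147 + 105 + ? = 315, so (2,5) = 21.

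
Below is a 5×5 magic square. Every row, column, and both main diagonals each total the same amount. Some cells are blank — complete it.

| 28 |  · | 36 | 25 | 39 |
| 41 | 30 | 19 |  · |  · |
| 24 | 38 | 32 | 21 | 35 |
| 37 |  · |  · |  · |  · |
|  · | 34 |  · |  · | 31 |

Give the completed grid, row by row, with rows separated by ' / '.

Row 3 is already complete: 24 + 38 + 32 + 21 + 35 = 150, so that is the magic constant.
Row 1 must total 150; the given cells sum to 128, so (1,2) = 22.
Using column 1: 28 + 41 + 24 + 37 + ? → (5,1) = 150 − 130 = 20.
Column 2 needs 150; the known cells sum to 124, so (4,2) = 26.
The remaining cell in main diagonal is (4,4) = 150 − 121 = 29.
The remaining cell in anti-diagonal is (2,4) = 150 − 117 = 33.
Row 2: 41 + 30 + 19 + 33 + ? = 150, so (2,5) = 27.
Column 4 must total 150; the given cells sum to 108, so (5,4) = 42.
Using column 5: 39 + 27 + 35 + 31 + ? → (4,5) = 150 − 132 = 18.
Row 4 needs 150; the known cells sum to 110, so (4,3) = 40.
Row 5: 20 + 34 + 42 + 31 + ? = 150, so (5,3) = 23.

28 22 36 25 39 / 41 30 19 33 27 / 24 38 32 21 35 / 37 26 40 29 18 / 20 34 23 42 31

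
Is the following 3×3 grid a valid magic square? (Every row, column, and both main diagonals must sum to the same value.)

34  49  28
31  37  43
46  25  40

Row 1: 34 + 49 + 28 = 111.
Row 2: 31 + 37 + 43 = 111.
Row 3: 46 + 25 + 40 = 111.
Column 1: 34 + 31 + 46 = 111.
Column 2: 49 + 37 + 25 = 111.
Column 3: 28 + 43 + 40 = 111.
Main diagonal: 34 + 37 + 40 = 111.
Anti-diagonal: 28 + 37 + 46 = 111.
All lines sum to 111.

Yes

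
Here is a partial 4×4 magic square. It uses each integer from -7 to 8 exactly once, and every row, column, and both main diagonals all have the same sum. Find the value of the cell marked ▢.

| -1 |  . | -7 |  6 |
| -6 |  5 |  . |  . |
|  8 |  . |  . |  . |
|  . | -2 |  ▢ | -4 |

The entries are -7 through 8, which sum to 8, so each line sums to 8/4 = 2.
Row 1 must total 2; the given cells sum to -2, so (1,2) = 4.
Column 1: -1 + (-6) + 8 + ? = 2, so (4,1) = 1.
Column 2: 4 + 5 + (-2) + ? = 2, so (3,2) = -5.
The remaining cell in main diagonal is (3,3) = 2 − 0 = 2.
The remaining cell in anti-diagonal is (2,3) = 2 − 2 = 0.
Using row 2: -6 + 5 + 0 + ? → (2,4) = 2 − (-1) = 3.
Using row 3: 8 + (-5) + 2 + ? → (3,4) = 2 − 5 = -3.
From row 4, 2 − (1 + (-2) + (-4)) gives (4,3) = 7.

7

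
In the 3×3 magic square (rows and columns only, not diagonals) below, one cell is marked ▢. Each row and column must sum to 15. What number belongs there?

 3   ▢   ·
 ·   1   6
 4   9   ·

Row 2 must total 15; the given cells sum to 7, so (2,1) = 8.
Row 3 needs 15; the known cells sum to 13, so (3,3) = 2.
Column 2 needs 15; the known cells sum to 10, so (1,2) = 5.

5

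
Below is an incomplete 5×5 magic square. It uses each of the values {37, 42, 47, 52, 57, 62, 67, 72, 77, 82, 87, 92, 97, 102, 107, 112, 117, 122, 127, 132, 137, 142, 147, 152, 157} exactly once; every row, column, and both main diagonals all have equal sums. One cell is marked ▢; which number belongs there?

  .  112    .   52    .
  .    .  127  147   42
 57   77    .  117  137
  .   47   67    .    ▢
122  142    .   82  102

132

The 25 entries sum to 2425, so each line sums to 2425/5 = 485.
The remaining cell in row 3 is (3,3) = 485 − 388 = 97.
Row 5 must total 485; the given cells sum to 448, so (5,3) = 37.
Column 2 needs 485; the known cells sum to 378, so (2,2) = 107.
The remaining cell in column 3 is (1,3) = 485 − 328 = 157.
Using column 4: 52 + 147 + 117 + 82 + ? → (4,4) = 485 − 398 = 87.
Main diagonal needs 485; the known cells sum to 393, so (1,1) = 92.
Anti-diagonal: 147 + 97 + 47 + 122 + ? = 485, so (1,5) = 72.
Using row 2: 107 + 127 + 147 + 42 + ? → (2,1) = 485 − 423 = 62.
Column 1: 92 + 62 + 57 + 122 + ? = 485, so (4,1) = 152.
Column 5 must total 485; the given cells sum to 353, so (4,5) = 132.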